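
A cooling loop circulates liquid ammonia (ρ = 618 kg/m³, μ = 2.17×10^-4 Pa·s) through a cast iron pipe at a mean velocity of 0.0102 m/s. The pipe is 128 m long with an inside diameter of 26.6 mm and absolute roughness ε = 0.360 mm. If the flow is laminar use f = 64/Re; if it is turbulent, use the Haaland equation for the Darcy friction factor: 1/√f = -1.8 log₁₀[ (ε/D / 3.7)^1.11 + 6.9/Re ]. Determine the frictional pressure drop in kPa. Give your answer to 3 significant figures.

ΔP ≈ 0.0128 kPa

Reynolds number Re = ρVD/μ = 618 · 0.0102 · 0.0266 / 0.000217 = 772.7.
Re < 2300 → laminar flow, so f = 64/Re = 64/772.7 = 0.08283 (the turbulent correlation is not needed).
Darcy-Weisbach: ΔP = f(L/D)(ρV²/2) = 0.08283·(128/0.0266)·(618·0.0102²/2) = 0.08283·4812·0.03215 = 12.81 Pa.
ΔP = 12.81 Pa = 0.0128 kPa.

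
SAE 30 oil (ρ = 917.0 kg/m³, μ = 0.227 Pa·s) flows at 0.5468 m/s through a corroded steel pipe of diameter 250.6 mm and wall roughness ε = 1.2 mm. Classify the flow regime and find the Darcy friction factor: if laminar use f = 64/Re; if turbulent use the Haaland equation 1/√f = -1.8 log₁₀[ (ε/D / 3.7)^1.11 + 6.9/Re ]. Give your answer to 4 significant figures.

Re = ρVD/μ = 917·0.5468·0.2506/0.227 = 553.5.
Re < 2300 → laminar, so f = 64/Re = 0.1156 (roughness is irrelevant in laminar flow).

f ≈ 0.1156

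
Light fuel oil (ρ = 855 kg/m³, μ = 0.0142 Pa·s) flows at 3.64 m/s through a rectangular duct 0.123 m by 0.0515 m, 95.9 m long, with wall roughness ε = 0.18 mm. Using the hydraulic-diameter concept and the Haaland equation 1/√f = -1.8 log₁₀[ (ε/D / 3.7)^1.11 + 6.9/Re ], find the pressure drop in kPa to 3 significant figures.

ΔP ≈ 235 kPa

Hydraulic diameter D_h = 4A/P = 4·(0.123·0.0515)/(2·(0.123+0.0515)) = 0.02534/0.349 = 0.0726 m.
Re = ρVD_h/μ = 855·3.64·0.0726/0.0142 = 1.591e+04.
ε/D_h = 0.00018/0.0726 = 0.00248; Haaland gives 1/√f = -1.8 log₁₀[0.0003+0.000434] = 5.642, so f = 0.03141.
ΔP = f(L/D_h)(ρV²/2) = 0.03141·95.9/0.0726·5664 = 2.35e+05 Pa.
ΔP = 235 kPa.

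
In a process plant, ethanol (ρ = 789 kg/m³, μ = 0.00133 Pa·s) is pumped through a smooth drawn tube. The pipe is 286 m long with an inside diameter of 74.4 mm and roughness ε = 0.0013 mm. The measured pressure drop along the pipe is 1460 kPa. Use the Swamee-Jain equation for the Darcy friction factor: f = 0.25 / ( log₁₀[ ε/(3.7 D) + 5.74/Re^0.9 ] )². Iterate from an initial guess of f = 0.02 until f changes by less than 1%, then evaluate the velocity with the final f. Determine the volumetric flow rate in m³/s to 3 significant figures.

Rearranging Darcy-Weisbach: V = √(2·ΔP·D/(f·L·ρ)). With ε/D = 1.3e-06/0.0744 = 1.75e-05, iterate starting from f = 0.02:
  f = 0.02 → V = √(2·1.46e+06·0.0744/(0.02·286·789)) = 6.938 m/s; Re = ρVD/μ = 3.062e+05; f → 0.01453
  f = 0.01453 → V = 8.141 m/s; Re = 3.593e+05; f → 0.01413
  f = 0.01413 → V = 8.255 m/s; Re = 3.644e+05; f → 0.01409
Converged (Δf/f < 1%). With the final f = 0.01409: V = √(2·1.46e+06·0.0744/(0.01409·286·789)) = 8.265 m/s.
Q = V·A = 8.265·(π/4·0.0744²) = 0.03593 m³/s = 0.0359 m³/s.

Q ≈ 0.0359 m³/s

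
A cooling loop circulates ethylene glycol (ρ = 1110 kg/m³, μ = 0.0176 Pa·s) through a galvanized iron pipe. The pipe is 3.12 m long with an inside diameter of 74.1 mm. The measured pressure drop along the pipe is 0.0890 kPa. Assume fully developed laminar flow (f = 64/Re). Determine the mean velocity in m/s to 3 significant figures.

V ≈ 0.278 m/s

For laminar flow, f = 64/Re with Re = ρVD/μ, so Darcy-Weisbach reduces to ΔP = 32μLV/D². Solving for V: V = ΔP·D²/(32μL) = 89·(0.0741)²/(32·0.0176·3.12) = 0.2781 m/s.
Check: Re = ρVD/μ = 1110·0.2781·0.0741/0.0176 = 1300 < 2300, so the laminar assumption holds.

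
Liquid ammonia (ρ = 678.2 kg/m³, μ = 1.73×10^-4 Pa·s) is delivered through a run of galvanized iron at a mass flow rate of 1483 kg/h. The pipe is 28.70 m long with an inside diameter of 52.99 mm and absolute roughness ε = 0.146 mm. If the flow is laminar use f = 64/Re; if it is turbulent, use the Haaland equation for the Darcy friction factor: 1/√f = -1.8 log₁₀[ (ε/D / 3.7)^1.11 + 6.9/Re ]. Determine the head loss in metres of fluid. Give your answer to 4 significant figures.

ṁ = 1483 kg/h = 1483/3600 = 0.4119 kg/s.
A = πD²/4 = π(0.05299)²/4 = 0.002205 m²; mean velocity V = ṁ/(ρA) = 0.4119/(678.2 · 0.002205) = 0.2754 m/s.
Reynolds number Re = ρVD/μ = 678.2 · 0.2754 · 0.05299 / 0.000173 = 5.721e+04.
Re > 4000 → turbulent. Relative roughness ε/D = 0.000146/0.05299 = 0.00276. Haaland: 1/√f = -1.8 log₁₀[(0.00276/3.7)^1.11 + 6.9/5.721e+04] = -1.8 log₁₀[0.000337 + 0.000121] = 6.011, so f = 0.02768.
Darcy-Weisbach: ΔP = f(L/D)(ρV²/2) = 0.02768·(28.7/0.05299)·(678.2·0.2754²/2) = 0.02768·541.6·25.72 = 385.6 Pa.
Head loss h_f = ΔP/(ρg) = 385.6/(678.2·9.81) = 0.05796 m.

h_f ≈ 0.05796 m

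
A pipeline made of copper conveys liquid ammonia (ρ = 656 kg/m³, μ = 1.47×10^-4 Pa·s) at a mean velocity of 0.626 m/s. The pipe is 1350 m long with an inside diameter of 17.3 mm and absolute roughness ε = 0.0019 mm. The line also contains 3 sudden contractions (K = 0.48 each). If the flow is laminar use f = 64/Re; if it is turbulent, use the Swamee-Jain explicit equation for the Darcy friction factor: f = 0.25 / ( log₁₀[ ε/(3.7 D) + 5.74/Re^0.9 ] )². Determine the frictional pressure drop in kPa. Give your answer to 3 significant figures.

ΔP ≈ 214 kPa

Reynolds number Re = ρVD/μ = 656 · 0.626 · 0.0173 / 0.000147 = 4.833e+04.
Re > 4000 → turbulent. Relative roughness ε/D = 1.9e-06/0.0173 = 0.00011. Swamee-Jain: f = 0.25/(log₁₀[0.00011/3.7 + 5.74/4.833e+04^0.9])² = 0.25/(log₁₀[2.97e-05 + 0.000349])² = 0.25/(-3.421)² = 0.02136.
Total minor-loss coefficient ΣK = 3·0.48 = 1.44.
ΔP = [f·L/D + ΣK]·(ρV²/2) = [0.02136·1350/0.0173 + 1.44]·(656·0.626²/2) = [1667 + 1.44]·128.5 = 2.144e+05 Pa.
ΔP = 2.144e+05 Pa = 214 kPa.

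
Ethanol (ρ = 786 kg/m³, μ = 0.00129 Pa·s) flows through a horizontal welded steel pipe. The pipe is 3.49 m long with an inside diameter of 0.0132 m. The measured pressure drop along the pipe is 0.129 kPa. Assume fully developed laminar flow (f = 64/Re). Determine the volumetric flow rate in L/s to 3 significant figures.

Q ≈ 0.0214 L/s

For laminar flow, f = 64/Re with Re = ρVD/μ, so Darcy-Weisbach reduces to ΔP = 32μLV/D². Solving for V: V = ΔP·D²/(32μL) = 129·(0.0132)²/(32·0.00129·3.49) = 0.156 m/s.
Check: Re = ρVD/μ = 786·0.156·0.0132/0.00129 = 1255 < 2300, so the laminar assumption holds.
Q = V·A = 0.156·(π/4·0.0132²) = 2.135e-05 m³/s = 0.0214 L/s.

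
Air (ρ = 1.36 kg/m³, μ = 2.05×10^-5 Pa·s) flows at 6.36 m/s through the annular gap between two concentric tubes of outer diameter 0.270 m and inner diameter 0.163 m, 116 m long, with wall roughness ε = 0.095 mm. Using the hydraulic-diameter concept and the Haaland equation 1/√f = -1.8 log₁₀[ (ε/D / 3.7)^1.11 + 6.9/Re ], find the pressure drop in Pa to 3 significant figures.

Hydraulic diameter D_h = 4A/P = D_o - D_i = 0.27 - 0.163 = 0.107 m.
Re = ρVD_h/μ = 1.36·6.36·0.107/2.05e-05 = 4.515e+04.
ε/D_h = 9.5e-05/0.107 = 0.000888; Haaland gives 1/√f = -1.8 log₁₀[9.59e-05+0.000153] = 6.488, so f = 0.02376.
ΔP = f(L/D_h)(ρV²/2) = 0.02376·116/0.107·27.51 = 708.5 Pa.

ΔP ≈ 708 Pa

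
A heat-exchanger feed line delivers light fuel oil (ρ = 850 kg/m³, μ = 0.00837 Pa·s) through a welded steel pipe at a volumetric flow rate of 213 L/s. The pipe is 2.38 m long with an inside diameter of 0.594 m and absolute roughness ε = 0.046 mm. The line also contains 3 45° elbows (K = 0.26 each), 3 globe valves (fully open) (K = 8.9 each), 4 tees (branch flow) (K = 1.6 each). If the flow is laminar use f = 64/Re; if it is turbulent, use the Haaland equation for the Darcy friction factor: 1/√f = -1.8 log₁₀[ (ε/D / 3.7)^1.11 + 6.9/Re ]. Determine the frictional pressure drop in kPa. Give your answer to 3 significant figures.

ΔP ≈ 8.53 kPa

Q = 213 L/s = 213/1000 = 0.213 m³/s.
Cross-sectional area A = πD²/4 = π(0.594)²/4 = 0.2771 m²; mean velocity V = Q/A = 0.213/0.2771 = 0.7686 m/s.
Reynolds number Re = ρVD/μ = 850 · 0.7686 · 0.594 / 0.00837 = 4.637e+04.
Re > 4000 → turbulent. Relative roughness ε/D = 4.6e-05/0.594 = 7.74e-05. Haaland: 1/√f = -1.8 log₁₀[(7.74e-05/3.7)^1.11 + 6.9/4.637e+04] = -1.8 log₁₀[6.4e-06 + 0.000149] = 6.856, so f = 0.02127.
Total minor-loss coefficient ΣK = 3·0.26 + 3·8.9 + 4·1.6 = 33.9.
ΔP = [f·L/D + ΣK]·(ρV²/2) = [0.02127·2.38/0.594 + 33.9]·(850·0.7686²/2) = [0.08523 + 33.9]·251.1 = 8528 Pa.
ΔP = 8528 Pa = 8.53 kPa.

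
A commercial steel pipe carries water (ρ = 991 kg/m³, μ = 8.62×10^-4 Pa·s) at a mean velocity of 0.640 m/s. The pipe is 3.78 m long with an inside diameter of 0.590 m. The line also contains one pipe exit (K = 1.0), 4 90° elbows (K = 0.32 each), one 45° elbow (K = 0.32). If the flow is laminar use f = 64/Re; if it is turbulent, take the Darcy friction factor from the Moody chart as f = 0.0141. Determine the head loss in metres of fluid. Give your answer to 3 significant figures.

h_f ≈ 0.0562 m

Reynolds number Re = ρVD/μ = 991 · 0.64 · 0.59 / 0.000862 = 4.341e+05.
Re > 4000 → turbulent; use the Moody-chart value f = 0.0141.
Total minor-loss coefficient ΣK = 1·1 + 4·0.32 + 1·0.32 = 2.6.
ΔP = [f·L/D + ΣK]·(ρV²/2) = [0.0141·3.78/0.59 + 2.6]·(991·0.64²/2) = [0.09034 + 2.6]·203 = 546 Pa.
Head loss h_f = ΔP/(ρg) = 546/(991·9.81) = 0.0562 m.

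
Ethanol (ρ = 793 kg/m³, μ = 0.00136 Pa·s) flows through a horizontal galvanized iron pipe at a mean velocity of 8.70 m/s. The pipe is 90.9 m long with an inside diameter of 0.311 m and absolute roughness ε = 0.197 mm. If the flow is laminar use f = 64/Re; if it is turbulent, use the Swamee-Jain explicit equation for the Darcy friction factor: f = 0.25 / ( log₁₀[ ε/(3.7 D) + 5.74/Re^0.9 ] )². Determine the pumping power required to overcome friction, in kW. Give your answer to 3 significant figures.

P ≈ 104 kW

Reynolds number Re = ρVD/μ = 793 · 8.7 · 0.311 / 0.00136 = 1.578e+06.
Re > 4000 → turbulent. Relative roughness ε/D = 0.000197/0.311 = 0.000633. Swamee-Jain: f = 0.25/(log₁₀[0.000633/3.7 + 5.74/1.578e+06^0.9])² = 0.25/(log₁₀[0.000171 + 1.52e-05])² = 0.25/(-3.73)² = 0.01797.
Darcy-Weisbach: ΔP = f(L/D)(ρV²/2) = 0.01797·(90.9/0.311)·(793·8.7²/2) = 0.01797·292.3·3.001e+04 = 1.576e+05 Pa.
Q = V·A = 8.7·0.07596 = 0.6609 m³/s.
Pumping power P = QΔP = 0.6609·1.576e+05 = 104200 W = 104 kW.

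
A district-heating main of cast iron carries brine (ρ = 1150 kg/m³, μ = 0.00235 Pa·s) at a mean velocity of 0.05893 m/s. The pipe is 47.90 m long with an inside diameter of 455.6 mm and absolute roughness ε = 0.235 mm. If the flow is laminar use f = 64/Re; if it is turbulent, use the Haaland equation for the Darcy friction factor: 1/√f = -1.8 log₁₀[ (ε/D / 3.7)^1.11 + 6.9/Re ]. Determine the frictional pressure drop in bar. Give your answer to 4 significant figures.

Reynolds number Re = ρVD/μ = 1150 · 0.05893 · 0.4556 / 0.00235 = 1.314e+04.
Re > 4000 → turbulent. Relative roughness ε/D = 0.000235/0.4556 = 0.000516. Haaland: 1/√f = -1.8 log₁₀[(0.000516/3.7)^1.11 + 6.9/1.314e+04] = -1.8 log₁₀[5.25e-05 + 0.000525] = 5.829, so f = 0.02943.
Darcy-Weisbach: ΔP = f(L/D)(ρV²/2) = 0.02943·(47.9/0.4556)·(1150·0.05893²/2) = 0.02943·105.1·1.997 = 6.179 Pa.
ΔP = 6.179 Pa = 6.179×10^-5 bar.

ΔP ≈ 6.179×10^-5 bar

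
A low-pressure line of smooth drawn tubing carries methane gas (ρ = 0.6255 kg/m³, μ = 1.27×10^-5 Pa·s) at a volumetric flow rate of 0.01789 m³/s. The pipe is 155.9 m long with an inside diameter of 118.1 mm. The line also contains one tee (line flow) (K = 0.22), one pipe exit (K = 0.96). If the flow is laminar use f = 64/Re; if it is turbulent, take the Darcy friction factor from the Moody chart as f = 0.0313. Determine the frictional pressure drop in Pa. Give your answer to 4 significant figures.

Cross-sectional area A = πD²/4 = π(0.1181)²/4 = 0.01095 m²; mean velocity V = Q/A = 0.01789/0.01095 = 1.633 m/s.
Reynolds number Re = ρVD/μ = 0.6255 · 1.633 · 0.1181 / 1.27e-05 = 9499.
Re > 4000 → turbulent; use the Moody-chart value f = 0.0313.
Total minor-loss coefficient ΣK = 1·0.22 + 1·0.96 = 1.18.
ΔP = [f·L/D + ΣK]·(ρV²/2) = [0.0313·155.9/0.1181 + 1.18]·(0.6255·1.633²/2) = [41.32 + 1.18]·0.8341 = 35.45 Pa.

ΔP ≈ 35.45 Pa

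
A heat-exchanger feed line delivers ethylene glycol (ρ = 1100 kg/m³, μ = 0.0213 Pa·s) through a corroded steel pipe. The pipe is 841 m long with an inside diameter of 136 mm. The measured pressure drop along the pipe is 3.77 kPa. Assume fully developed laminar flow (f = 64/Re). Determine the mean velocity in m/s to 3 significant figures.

V ≈ 0.122 m/s

For laminar flow, f = 64/Re with Re = ρVD/μ, so Darcy-Weisbach reduces to ΔP = 32μLV/D². Solving for V: V = ΔP·D²/(32μL) = 3770·(0.136)²/(32·0.0213·841) = 0.1216 m/s.
Check: Re = ρVD/μ = 1100·0.1216·0.136/0.0213 = 854.4 < 2300, so the laminar assumption holds.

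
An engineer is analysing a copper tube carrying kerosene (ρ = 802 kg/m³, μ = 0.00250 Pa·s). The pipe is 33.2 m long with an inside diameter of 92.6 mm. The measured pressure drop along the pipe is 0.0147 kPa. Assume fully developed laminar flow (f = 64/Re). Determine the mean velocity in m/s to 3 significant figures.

V ≈ 0.0475 m/s

For laminar flow, f = 64/Re with Re = ρVD/μ, so Darcy-Weisbach reduces to ΔP = 32μLV/D². Solving for V: V = ΔP·D²/(32μL) = 14.7·(0.0926)²/(32·0.0025·33.2) = 0.04746 m/s.
Check: Re = ρVD/μ = 802·0.04746·0.0926/0.0025 = 1410 < 2300, so the laminar assumption holds.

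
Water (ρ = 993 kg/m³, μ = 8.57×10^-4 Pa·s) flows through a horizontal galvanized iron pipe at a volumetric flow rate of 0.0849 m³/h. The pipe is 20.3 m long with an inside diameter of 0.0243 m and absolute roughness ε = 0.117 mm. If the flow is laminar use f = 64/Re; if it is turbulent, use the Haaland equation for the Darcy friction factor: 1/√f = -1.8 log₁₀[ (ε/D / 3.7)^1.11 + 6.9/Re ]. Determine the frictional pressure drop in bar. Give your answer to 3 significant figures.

Q = 0.0849 m³/h = 0.0849/3600 = 2.358e-05 m³/s.
Cross-sectional area A = πD²/4 = π(0.0243)²/4 = 0.0004638 m²; mean velocity V = Q/A = 2.358e-05/0.0004638 = 0.05085 m/s.
Reynolds number Re = ρVD/μ = 993 · 0.05085 · 0.0243 / 0.000857 = 1432.
Re < 2300 → laminar flow, so f = 64/Re = 64/1432 = 0.0447 (the turbulent correlation is not needed).
Darcy-Weisbach: ΔP = f(L/D)(ρV²/2) = 0.0447·(20.3/0.0243)·(993·0.05085²/2) = 0.0447·835.4·1.284 = 47.94 Pa.
ΔP = 47.94 Pa = 4.79×10^-4 bar.

ΔP ≈ 4.79×10^-4 bar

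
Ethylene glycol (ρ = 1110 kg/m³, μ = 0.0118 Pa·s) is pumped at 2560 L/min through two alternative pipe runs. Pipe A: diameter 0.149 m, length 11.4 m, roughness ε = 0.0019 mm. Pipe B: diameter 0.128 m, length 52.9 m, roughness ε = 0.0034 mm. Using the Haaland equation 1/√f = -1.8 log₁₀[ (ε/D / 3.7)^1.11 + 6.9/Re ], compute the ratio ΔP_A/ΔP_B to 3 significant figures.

Pipe A: V = Q/A = 0.04267/0.01744 = 2.447 m/s; Re = 3.43e+04; ε/D = 1.28e-05; Haaland → f = 0.02261; ΔP_A = f(L/D)(ρV²/2) = 5749 Pa.
Pipe B: V = Q/A = 0.04267/0.01287 = 3.316 m/s; Re = 3.992e+04; ε/D = 2.66e-05; Haaland → f = 0.02186; ΔP_B = f(L/D)(ρV²/2) = 5.513e+04 Pa.
ΔP_A/ΔP_B = 5749/5.513e+04 = 0.104.

ΔP_A/ΔP_B ≈ 0.104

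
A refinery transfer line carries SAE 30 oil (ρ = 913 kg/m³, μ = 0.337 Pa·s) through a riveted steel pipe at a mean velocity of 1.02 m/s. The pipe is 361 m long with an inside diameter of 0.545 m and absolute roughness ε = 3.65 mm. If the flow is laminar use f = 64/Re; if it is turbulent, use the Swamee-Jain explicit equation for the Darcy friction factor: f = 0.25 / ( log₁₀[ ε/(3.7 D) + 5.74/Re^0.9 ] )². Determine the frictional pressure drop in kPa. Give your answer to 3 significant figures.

ΔP ≈ 13.4 kPa

Reynolds number Re = ρVD/μ = 913 · 1.02 · 0.545 / 0.337 = 1506.
Re < 2300 → laminar flow, so f = 64/Re = 64/1506 = 0.0425 (the turbulent correlation is not needed).
Darcy-Weisbach: ΔP = f(L/D)(ρV²/2) = 0.0425·(361/0.545)·(913·1.02²/2) = 0.0425·662.4·474.9 = 1.337e+04 Pa.
ΔP = 1.337e+04 Pa = 13.4 kPa.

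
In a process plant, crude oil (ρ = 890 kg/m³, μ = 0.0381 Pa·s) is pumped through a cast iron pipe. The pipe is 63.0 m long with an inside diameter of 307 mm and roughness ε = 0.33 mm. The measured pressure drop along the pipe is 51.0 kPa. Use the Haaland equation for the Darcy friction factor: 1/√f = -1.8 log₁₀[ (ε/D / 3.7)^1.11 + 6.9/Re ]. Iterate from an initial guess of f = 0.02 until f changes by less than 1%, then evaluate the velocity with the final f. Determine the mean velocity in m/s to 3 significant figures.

Rearranging Darcy-Weisbach: V = √(2·ΔP·D/(f·L·ρ)). With ε/D = 0.00033/0.307 = 0.00107, iterate starting from f = 0.02:
  f = 0.02 → V = √(2·5.1e+04·0.307/(0.02·63·890)) = 5.284 m/s; Re = ρVD/μ = 3.79e+04; f → 0.02488
  f = 0.02488 → V = 4.738 m/s; Re = 3.397e+04; f → 0.0253
  f = 0.0253 → V = 4.698 m/s; Re = 3.369e+04; f → 0.02534
Converged (Δf/f < 1%). With the final f = 0.02534: V = √(2·5.1e+04·0.307/(0.02534·63·890)) = 4.695 m/s.

V ≈ 4.69 m/s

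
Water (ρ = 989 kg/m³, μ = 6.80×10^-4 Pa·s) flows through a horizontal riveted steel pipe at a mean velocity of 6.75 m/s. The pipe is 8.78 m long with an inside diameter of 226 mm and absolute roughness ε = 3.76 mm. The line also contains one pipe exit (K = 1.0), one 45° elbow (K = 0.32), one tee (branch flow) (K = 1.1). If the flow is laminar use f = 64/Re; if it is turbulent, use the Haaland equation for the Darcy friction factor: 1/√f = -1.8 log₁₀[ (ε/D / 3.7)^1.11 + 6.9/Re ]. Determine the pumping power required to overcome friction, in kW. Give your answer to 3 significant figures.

P ≈ 25.5 kW

Reynolds number Re = ρVD/μ = 989 · 6.75 · 0.226 / 0.00068 = 2.219e+06.
Re > 4000 → turbulent. Relative roughness ε/D = 0.00376/0.226 = 0.0166. Haaland: 1/√f = -1.8 log₁₀[(0.0166/3.7)^1.11 + 6.9/2.219e+06] = -1.8 log₁₀[0.00248 + 3.11e-06] = 4.689, so f = 0.04549.
Total minor-loss coefficient ΣK = 1·1 + 1·0.32 + 1·1.1 = 2.42.
ΔP = [f·L/D + ΣK]·(ρV²/2) = [0.04549·8.78/0.226 + 2.42]·(989·6.75²/2) = [1.767 + 2.42]·2.253e+04 = 9.434e+04 Pa.
Q = V·A = 6.75·0.04011 = 0.2708 m³/s.
Pumping power P = QΔP = 0.2708·9.434e+04 = 25550 W = 25.5 kW.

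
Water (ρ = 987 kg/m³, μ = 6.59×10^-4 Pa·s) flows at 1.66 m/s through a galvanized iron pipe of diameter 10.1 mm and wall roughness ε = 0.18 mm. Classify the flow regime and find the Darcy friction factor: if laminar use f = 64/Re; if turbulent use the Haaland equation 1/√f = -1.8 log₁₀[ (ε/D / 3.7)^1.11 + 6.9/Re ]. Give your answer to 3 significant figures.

Re = ρVD/μ = 987·1.66·0.0101/0.000659 = 2.511e+04.
Re > 4000 → turbulent. ε/D = 0.00018/0.0101 = 0.0178; Haaland: 1/√f = -1.8 log₁₀[0.00268 + 0.000275] = 4.554, so f = 0.04823.

f ≈ 0.0482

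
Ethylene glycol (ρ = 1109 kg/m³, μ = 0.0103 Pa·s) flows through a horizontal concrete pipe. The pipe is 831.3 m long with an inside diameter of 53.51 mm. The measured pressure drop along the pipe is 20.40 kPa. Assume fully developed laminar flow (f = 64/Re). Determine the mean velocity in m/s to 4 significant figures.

V ≈ 0.2132 m/s

For laminar flow, f = 64/Re with Re = ρVD/μ, so Darcy-Weisbach reduces to ΔP = 32μLV/D². Solving for V: V = ΔP·D²/(32μL) = 2.04e+04·(0.05351)²/(32·0.0103·831.3) = 0.2132 m/s.
Check: Re = ρVD/μ = 1109·0.2132·0.05351/0.0103 = 1228 < 2300, so the laminar assumption holds.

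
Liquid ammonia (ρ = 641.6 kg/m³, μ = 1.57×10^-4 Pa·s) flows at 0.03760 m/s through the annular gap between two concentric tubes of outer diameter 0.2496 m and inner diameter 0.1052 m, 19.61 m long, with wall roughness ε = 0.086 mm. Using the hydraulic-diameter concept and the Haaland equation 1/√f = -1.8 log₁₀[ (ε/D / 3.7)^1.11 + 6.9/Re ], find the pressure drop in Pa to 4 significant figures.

ΔP ≈ 1.617 Pa

Hydraulic diameter D_h = 4A/P = D_o - D_i = 0.2496 - 0.1052 = 0.1444 m.
Re = ρVD_h/μ = 641.6·0.0376·0.1444/0.000157 = 2.219e+04.
ε/D_h = 8.6e-05/0.1444 = 0.000596; Haaland gives 1/√f = -1.8 log₁₀[6.16e-05+0.000311] = 6.172, so f = 0.02625.
ΔP = f(L/D_h)(ρV²/2) = 0.02625·19.61/0.1444·0.4535 = 1.617 Pa.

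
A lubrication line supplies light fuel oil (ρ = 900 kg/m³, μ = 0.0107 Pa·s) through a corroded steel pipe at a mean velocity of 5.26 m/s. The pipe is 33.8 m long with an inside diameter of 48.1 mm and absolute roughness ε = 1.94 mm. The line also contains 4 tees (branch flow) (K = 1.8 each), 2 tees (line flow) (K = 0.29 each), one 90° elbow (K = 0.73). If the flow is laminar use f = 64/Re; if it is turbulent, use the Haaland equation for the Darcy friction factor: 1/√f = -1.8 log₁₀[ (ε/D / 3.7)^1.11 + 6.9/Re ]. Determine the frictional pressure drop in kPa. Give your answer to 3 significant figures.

Reynolds number Re = ρVD/μ = 900 · 5.26 · 0.0481 / 0.0107 = 2.128e+04.
Re > 4000 → turbulent. Relative roughness ε/D = 0.00194/0.0481 = 0.0403. Haaland: 1/√f = -1.8 log₁₀[(0.0403/3.7)^1.11 + 6.9/2.128e+04] = -1.8 log₁₀[0.00663 + 0.000324] = 3.884, so f = 0.06629.
Total minor-loss coefficient ΣK = 4·1.8 + 2·0.29 + 1·0.73 = 8.51.
ΔP = [f·L/D + ΣK]·(ρV²/2) = [0.06629·33.8/0.0481 + 8.51]·(900·5.26²/2) = [46.59 + 8.51]·1.245e+04 = 6.86e+05 Pa.
ΔP = 6.86e+05 Pa = 686 kPa.

ΔP ≈ 686 kPa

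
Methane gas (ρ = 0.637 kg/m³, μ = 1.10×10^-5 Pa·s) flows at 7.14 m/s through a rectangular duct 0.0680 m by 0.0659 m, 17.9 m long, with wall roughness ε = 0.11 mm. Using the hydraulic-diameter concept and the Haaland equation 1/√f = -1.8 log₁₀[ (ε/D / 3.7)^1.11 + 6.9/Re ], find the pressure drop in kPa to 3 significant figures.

ΔP ≈ 0.119 kPa

Hydraulic diameter D_h = 4A/P = 4·(0.068·0.0659)/(2·(0.068+0.0659)) = 0.01792/0.2678 = 0.06693 m.
Re = ρVD_h/μ = 0.637·7.14·0.06693/1.1e-05 = 2.768e+04.
ε/D_h = 0.00011/0.06693 = 0.00164; Haaland gives 1/√f = -1.8 log₁₀[0.00019+0.000249] = 6.043, so f = 0.02738.
ΔP = f(L/D_h)(ρV²/2) = 0.02738·17.9/0.06693·16.24 = 118.9 Pa.
ΔP = 0.119 kPa.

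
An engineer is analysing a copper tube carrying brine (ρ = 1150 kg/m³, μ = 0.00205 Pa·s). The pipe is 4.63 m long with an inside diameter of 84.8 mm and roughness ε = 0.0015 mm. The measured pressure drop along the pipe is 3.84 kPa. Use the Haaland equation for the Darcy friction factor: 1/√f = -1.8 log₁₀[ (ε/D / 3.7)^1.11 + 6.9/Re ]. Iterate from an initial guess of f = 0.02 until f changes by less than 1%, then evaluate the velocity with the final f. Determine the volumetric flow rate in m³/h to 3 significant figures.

Q ≈ 54.5 m³/h

Rearranging Darcy-Weisbach: V = √(2·ΔP·D/(f·L·ρ)). With ε/D = 1.5e-06/0.0848 = 1.77e-05, iterate starting from f = 0.02:
  f = 0.02 → V = √(2·3840·0.0848/(0.02·4.63·1150)) = 2.473 m/s; Re = ρVD/μ = 1.176e+05; f → 0.01731
  f = 0.01731 → V = 2.658 m/s; Re = 1.265e+05; f → 0.01706
  f = 0.01706 → V = 2.678 m/s; Re = 1.274e+05; f → 0.01704
Converged (Δf/f < 1%). With the final f = 0.01704: V = √(2·3840·0.0848/(0.01704·4.63·1150)) = 2.679 m/s.
Q = V·A = 2.679·(π/4·0.0848²) = 0.01513 m³/s = 54.5 m³/h.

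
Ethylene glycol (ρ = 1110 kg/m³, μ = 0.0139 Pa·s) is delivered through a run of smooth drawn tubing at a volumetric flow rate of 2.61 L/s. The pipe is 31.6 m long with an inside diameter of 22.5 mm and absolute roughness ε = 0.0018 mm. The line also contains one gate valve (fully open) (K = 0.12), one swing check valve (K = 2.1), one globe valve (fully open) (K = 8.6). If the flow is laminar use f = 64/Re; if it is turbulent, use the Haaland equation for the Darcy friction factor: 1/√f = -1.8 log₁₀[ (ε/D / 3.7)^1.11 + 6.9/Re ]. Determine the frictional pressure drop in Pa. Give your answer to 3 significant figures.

Q = 2.61 L/s = 2.61/1000 = 0.00261 m³/s.
Cross-sectional area A = πD²/4 = π(0.0225)²/4 = 0.0003976 m²; mean velocity V = Q/A = 0.00261/0.0003976 = 6.564 m/s.
Reynolds number Re = ρVD/μ = 1110 · 6.564 · 0.0225 / 0.0139 = 1.179e+04.
Re > 4000 → turbulent. Relative roughness ε/D = 1.8e-06/0.0225 = 8e-05. Haaland: 1/√f = -1.8 log₁₀[(8e-05/3.7)^1.11 + 6.9/1.179e+04] = -1.8 log₁₀[6.63e-06 + 0.000585] = 5.81, so f = 0.02962.
Total minor-loss coefficient ΣK = 1·0.12 + 1·2.1 + 1·8.6 = 10.8.
ΔP = [f·L/D + ΣK]·(ρV²/2) = [0.02962·31.6/0.0225 + 10.8]·(1110·6.564²/2) = [41.6 + 10.8]·2.391e+04 = 1.254e+06 Pa.

ΔP ≈ 1.25×10^6 Pa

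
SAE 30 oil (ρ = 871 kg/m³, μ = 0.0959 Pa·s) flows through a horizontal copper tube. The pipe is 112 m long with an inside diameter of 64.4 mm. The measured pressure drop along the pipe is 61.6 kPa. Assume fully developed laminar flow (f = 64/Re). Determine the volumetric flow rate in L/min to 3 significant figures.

Q ≈ 145 L/min

For laminar flow, f = 64/Re with Re = ρVD/μ, so Darcy-Weisbach reduces to ΔP = 32μLV/D². Solving for V: V = ΔP·D²/(32μL) = 6.16e+04·(0.0644)²/(32·0.0959·112) = 0.7433 m/s.
Check: Re = ρVD/μ = 871·0.7433·0.0644/0.0959 = 434.8 < 2300, so the laminar assumption holds.
Q = V·A = 0.7433·(π/4·0.0644²) = 0.002421 m³/s = 145 L/min.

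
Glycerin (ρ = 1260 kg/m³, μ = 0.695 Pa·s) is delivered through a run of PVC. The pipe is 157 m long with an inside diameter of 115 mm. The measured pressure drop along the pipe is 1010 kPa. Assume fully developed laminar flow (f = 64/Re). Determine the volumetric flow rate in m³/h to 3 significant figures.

For laminar flow, f = 64/Re with Re = ρVD/μ, so Darcy-Weisbach reduces to ΔP = 32μLV/D². Solving for V: V = ΔP·D²/(32μL) = 1.01e+06·(0.115)²/(32·0.695·157) = 3.825 m/s.
Check: Re = ρVD/μ = 1260·3.825·0.115/0.695 = 797.6 < 2300, so the laminar assumption holds.
Q = V·A = 3.825·(π/4·0.115²) = 0.03973 m³/s = 143 m³/h.

Q ≈ 143 m³/h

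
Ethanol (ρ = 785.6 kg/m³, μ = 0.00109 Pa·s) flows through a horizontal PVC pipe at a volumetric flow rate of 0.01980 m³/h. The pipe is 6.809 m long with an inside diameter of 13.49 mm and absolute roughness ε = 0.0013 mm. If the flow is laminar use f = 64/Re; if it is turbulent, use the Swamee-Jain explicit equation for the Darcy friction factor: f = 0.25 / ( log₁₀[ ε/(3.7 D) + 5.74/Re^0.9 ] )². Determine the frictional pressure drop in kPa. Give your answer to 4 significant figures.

ΔP ≈ 0.05022 kPa

Q = 0.01980 m³/h = 0.01980/3600 = 5.5e-06 m³/s.
Cross-sectional area A = πD²/4 = π(0.01349)²/4 = 0.0001429 m²; mean velocity V = Q/A = 5.5e-06/0.0001429 = 0.03848 m/s.
Reynolds number Re = ρVD/μ = 785.6 · 0.03848 · 0.01349 / 0.00109 = 374.1.
Re < 2300 → laminar flow, so f = 64/Re = 64/374.1 = 0.1711 (the turbulent correlation is not needed).
Darcy-Weisbach: ΔP = f(L/D)(ρV²/2) = 0.1711·(6.809/0.01349)·(785.6·0.03848²/2) = 0.1711·504.7·0.5817 = 50.22 Pa.
ΔP = 50.22 Pa = 0.05022 kPa.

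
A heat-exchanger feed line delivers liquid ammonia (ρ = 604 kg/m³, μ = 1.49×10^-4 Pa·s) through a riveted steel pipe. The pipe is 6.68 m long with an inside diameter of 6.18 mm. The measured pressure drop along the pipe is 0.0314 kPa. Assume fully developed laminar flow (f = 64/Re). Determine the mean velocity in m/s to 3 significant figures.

V ≈ 0.0377 m/s

For laminar flow, f = 64/Re with Re = ρVD/μ, so Darcy-Weisbach reduces to ΔP = 32μLV/D². Solving for V: V = ΔP·D²/(32μL) = 31.4·(0.00618)²/(32·0.000149·6.68) = 0.03765 m/s.
Check: Re = ρVD/μ = 604·0.03765·0.00618/0.000149 = 943.3 < 2300, so the laminar assumption holds.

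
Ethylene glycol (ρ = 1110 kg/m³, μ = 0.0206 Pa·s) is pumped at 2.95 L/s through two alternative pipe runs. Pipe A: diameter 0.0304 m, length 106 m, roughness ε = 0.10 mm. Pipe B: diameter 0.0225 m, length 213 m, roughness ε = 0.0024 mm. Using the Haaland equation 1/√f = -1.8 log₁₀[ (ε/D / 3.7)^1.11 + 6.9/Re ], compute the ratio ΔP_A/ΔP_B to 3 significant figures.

ΔP_A/ΔP_B ≈ 0.133

Pipe A: V = Q/A = 0.00295/0.0007258 = 4.064 m/s; Re = 6658; ε/D = 0.00329; Haaland → f = 0.03828; ΔP_A = f(L/D)(ρV²/2) = 1.224e+06 Pa.
Pipe B: V = Q/A = 0.00295/0.0003976 = 7.419 m/s; Re = 8995; ε/D = 0.000107; Haaland → f = 0.03191; ΔP_B = f(L/D)(ρV²/2) = 9.229e+06 Pa.
ΔP_A/ΔP_B = 1.224e+06/9.229e+06 = 0.133.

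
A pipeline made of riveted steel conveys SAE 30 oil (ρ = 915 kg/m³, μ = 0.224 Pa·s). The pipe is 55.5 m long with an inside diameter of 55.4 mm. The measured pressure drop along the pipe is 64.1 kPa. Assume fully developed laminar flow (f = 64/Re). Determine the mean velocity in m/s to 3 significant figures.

For laminar flow, f = 64/Re with Re = ρVD/μ, so Darcy-Weisbach reduces to ΔP = 32μLV/D². Solving for V: V = ΔP·D²/(32μL) = 6.41e+04·(0.0554)²/(32·0.224·55.5) = 0.4945 m/s.
Check: Re = ρVD/μ = 915·0.4945·0.0554/0.224 = 111.9 < 2300, so the laminar assumption holds.

V ≈ 0.495 m/s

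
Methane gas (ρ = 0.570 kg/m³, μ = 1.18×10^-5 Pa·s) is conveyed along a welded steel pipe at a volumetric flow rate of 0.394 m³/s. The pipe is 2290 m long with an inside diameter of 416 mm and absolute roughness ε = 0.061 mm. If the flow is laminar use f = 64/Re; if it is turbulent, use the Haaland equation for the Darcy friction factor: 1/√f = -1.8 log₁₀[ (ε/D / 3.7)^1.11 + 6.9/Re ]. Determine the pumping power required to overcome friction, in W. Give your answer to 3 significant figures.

P ≈ 106 W

Cross-sectional area A = πD²/4 = π(0.416)²/4 = 0.1359 m²; mean velocity V = Q/A = 0.394/0.1359 = 2.899 m/s.
Reynolds number Re = ρVD/μ = 0.57 · 2.899 · 0.416 / 1.18e-05 = 5.825e+04.
Re > 4000 → turbulent. Relative roughness ε/D = 6.1e-05/0.416 = 0.000147. Haaland: 1/√f = -1.8 log₁₀[(0.000147/3.7)^1.11 + 6.9/5.825e+04] = -1.8 log₁₀[1.3e-05 + 0.000118] = 6.986, so f = 0.02049.
Darcy-Weisbach: ΔP = f(L/D)(ρV²/2) = 0.02049·(2290/0.416)·(0.57·2.899²/2) = 0.02049·5505·2.395 = 270.1 Pa.
Pumping power P = QΔP = 0.394·270.1 = 106.4 W = 106 W.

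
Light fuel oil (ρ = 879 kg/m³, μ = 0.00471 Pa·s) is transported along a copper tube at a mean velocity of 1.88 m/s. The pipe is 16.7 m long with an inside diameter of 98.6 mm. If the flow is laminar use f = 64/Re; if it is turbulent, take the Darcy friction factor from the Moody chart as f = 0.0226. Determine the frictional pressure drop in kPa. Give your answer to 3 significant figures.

ΔP ≈ 5.95 kPa

Reynolds number Re = ρVD/μ = 879 · 1.88 · 0.0986 / 0.00471 = 3.459e+04.
Re > 4000 → turbulent; use the Moody-chart value f = 0.0226.
Darcy-Weisbach: ΔP = f(L/D)(ρV²/2) = 0.0226·(16.7/0.0986)·(879·1.88²/2) = 0.0226·169.4·1553 = 5946 Pa.
ΔP = 5946 Pa = 5.95 kPa.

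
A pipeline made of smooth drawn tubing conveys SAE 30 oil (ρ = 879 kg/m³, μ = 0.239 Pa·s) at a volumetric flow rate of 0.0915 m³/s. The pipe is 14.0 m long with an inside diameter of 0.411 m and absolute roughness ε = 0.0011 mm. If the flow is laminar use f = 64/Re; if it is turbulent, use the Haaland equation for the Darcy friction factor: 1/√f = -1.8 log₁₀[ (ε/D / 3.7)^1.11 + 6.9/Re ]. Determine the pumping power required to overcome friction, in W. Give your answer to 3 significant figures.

Cross-sectional area A = πD²/4 = π(0.411)²/4 = 0.1327 m²; mean velocity V = Q/A = 0.0915/0.1327 = 0.6897 m/s.
Reynolds number Re = ρVD/μ = 879 · 0.6897 · 0.411 / 0.239 = 1043.
Re < 2300 → laminar flow, so f = 64/Re = 64/1043 = 0.06139 (the turbulent correlation is not needed).
Darcy-Weisbach: ΔP = f(L/D)(ρV²/2) = 0.06139·(14/0.411)·(879·0.6897²/2) = 0.06139·34.06·209.1 = 437.2 Pa.
Pumping power P = QΔP = 0.0915·437.2 = 40.00 W = 40.0 W.

P ≈ 40.0 W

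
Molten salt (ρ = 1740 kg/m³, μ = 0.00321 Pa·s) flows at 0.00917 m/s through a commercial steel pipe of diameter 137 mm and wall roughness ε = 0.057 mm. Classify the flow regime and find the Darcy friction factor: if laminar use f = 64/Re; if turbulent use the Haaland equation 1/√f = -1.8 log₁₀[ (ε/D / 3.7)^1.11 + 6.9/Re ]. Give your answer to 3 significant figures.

f ≈ 0.0940

Re = ρVD/μ = 1740·0.00917·0.137/0.00321 = 681.
Re < 2300 → laminar, so f = 64/Re = 0.09398 (roughness is irrelevant in laminar flow).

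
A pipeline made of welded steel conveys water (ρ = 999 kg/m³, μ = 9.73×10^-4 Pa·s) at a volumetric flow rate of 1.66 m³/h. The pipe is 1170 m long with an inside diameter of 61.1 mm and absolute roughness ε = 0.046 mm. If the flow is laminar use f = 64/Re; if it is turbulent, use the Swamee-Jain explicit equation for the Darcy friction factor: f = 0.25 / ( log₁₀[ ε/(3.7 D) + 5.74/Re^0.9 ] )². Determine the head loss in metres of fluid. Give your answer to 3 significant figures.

h_f ≈ 0.781 m

Q = 1.66 m³/h = 1.66/3600 = 0.0004611 m³/s.
Cross-sectional area A = πD²/4 = π(0.0611)²/4 = 0.002932 m²; mean velocity V = Q/A = 0.0004611/0.002932 = 0.1573 m/s.
Reynolds number Re = ρVD/μ = 999 · 0.1573 · 0.0611 / 0.000973 = 9866.
Re > 4000 → turbulent. Relative roughness ε/D = 4.6e-05/0.0611 = 0.000753. Swamee-Jain: f = 0.25/(log₁₀[0.000753/3.7 + 5.74/9866^0.9])² = 0.25/(log₁₀[0.000203 + 0.00146])² = 0.25/(-2.779)² = 0.03237.
Darcy-Weisbach: ΔP = f(L/D)(ρV²/2) = 0.03237·(1170/0.0611)·(999·0.1573²/2) = 0.03237·1.915e+04·12.35 = 7657 Pa.
Head loss h_f = ΔP/(ρg) = 7657/(999·9.81) = 0.781 m.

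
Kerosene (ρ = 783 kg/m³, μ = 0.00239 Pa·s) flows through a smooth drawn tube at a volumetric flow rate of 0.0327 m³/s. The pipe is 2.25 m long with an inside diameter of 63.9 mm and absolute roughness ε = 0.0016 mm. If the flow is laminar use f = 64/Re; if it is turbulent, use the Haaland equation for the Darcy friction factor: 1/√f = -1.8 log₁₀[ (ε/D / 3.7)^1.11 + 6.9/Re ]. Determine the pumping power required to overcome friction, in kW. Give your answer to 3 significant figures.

Cross-sectional area A = πD²/4 = π(0.0639)²/4 = 0.003207 m²; mean velocity V = Q/A = 0.0327/0.003207 = 10.2 m/s.
Reynolds number Re = ρVD/μ = 783 · 10.2 · 0.0639 / 0.00239 = 2.135e+05.
Re > 4000 → turbulent. Relative roughness ε/D = 1.6e-06/0.0639 = 2.5e-05. Haaland: 1/√f = -1.8 log₁₀[(2.5e-05/3.7)^1.11 + 6.9/2.135e+05] = -1.8 log₁₀[1.83e-06 + 3.23e-05] = 8.04, so f = 0.01547.
Darcy-Weisbach: ΔP = f(L/D)(ρV²/2) = 0.01547·(2.25/0.0639)·(783·10.2²/2) = 0.01547·35.21·4.07e+04 = 2.217e+04 Pa.
Pumping power P = QΔP = 0.0327·2.217e+04 = 725.1 W = 0.725 kW.

P ≈ 0.725 kW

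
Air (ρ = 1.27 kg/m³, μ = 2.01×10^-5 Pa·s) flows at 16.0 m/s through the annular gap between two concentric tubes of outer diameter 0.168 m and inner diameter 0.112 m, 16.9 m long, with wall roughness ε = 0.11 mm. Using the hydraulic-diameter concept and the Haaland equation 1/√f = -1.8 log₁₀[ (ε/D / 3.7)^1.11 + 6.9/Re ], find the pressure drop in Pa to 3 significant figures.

Hydraulic diameter D_h = 4A/P = D_o - D_i = 0.168 - 0.112 = 0.056 m.
Re = ρVD_h/μ = 1.27·16·0.056/2.01e-05 = 5.661e+04.
ε/D_h = 0.00011/0.056 = 0.00196; Haaland gives 1/√f = -1.8 log₁₀[0.000232+0.000122] = 6.213, so f = 0.02591.
ΔP = f(L/D_h)(ρV²/2) = 0.02591·16.9/0.056·162.6 = 1271 Pa.

ΔP ≈ 1270 Pa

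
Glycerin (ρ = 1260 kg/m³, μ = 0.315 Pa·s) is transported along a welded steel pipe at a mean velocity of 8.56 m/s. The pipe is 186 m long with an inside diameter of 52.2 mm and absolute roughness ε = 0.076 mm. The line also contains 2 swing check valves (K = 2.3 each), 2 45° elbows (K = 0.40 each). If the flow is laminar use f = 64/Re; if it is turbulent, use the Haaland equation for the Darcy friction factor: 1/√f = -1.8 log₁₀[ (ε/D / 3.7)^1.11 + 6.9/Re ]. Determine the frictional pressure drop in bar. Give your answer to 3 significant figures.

ΔP ≈ 61.4 bar

Reynolds number Re = ρVD/μ = 1260 · 8.56 · 0.0522 / 0.315 = 1787.
Re < 2300 → laminar flow, so f = 64/Re = 64/1787 = 0.03581 (the turbulent correlation is not needed).
Total minor-loss coefficient ΣK = 2·2.3 + 2·0.4 = 5.4.
ΔP = [f·L/D + ΣK]·(ρV²/2) = [0.03581·186/0.0522 + 5.4]·(1260·8.56²/2) = [127.6 + 5.4]·4.616e+04 = 6.139e+06 Pa.
ΔP = 6.139e+06 Pa = 61.4 bar.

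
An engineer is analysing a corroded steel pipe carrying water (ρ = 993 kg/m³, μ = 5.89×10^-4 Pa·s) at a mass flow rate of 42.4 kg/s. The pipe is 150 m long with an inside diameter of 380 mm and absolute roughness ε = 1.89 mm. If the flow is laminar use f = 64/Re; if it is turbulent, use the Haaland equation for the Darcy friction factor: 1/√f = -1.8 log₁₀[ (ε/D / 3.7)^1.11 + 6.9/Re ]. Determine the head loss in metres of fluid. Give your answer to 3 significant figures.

A = πD²/4 = π(0.38)²/4 = 0.1134 m²; mean velocity V = ṁ/(ρA) = 42.4/(993 · 0.1134) = 0.3765 m/s.
Reynolds number Re = ρVD/μ = 993 · 0.3765 · 0.38 / 0.000589 = 2.412e+05.
Re > 4000 → turbulent. Relative roughness ε/D = 0.00189/0.38 = 0.00497. Haaland: 1/√f = -1.8 log₁₀[(0.00497/3.7)^1.11 + 6.9/2.412e+05] = -1.8 log₁₀[0.00065 + 2.86e-05] = 5.704, so f = 0.03074.
Darcy-Weisbach: ΔP = f(L/D)(ρV²/2) = 0.03074·(150/0.38)·(993·0.3765²/2) = 0.03074·394.7·70.38 = 854 Pa.
Head loss h_f = ΔP/(ρg) = 854/(993·9.81) = 0.0877 m.

h_f ≈ 0.0877 m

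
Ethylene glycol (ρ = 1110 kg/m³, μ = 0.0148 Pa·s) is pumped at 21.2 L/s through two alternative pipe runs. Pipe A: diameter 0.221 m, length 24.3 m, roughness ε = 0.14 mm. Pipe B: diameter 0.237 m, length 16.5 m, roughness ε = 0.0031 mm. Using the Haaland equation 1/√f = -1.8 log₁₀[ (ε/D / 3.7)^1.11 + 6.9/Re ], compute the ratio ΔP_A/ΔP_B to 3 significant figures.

Pipe A: V = Q/A = 0.0212/0.03836 = 0.5527 m/s; Re = 9160; ε/D = 0.000633; Haaland → f = 0.0324; ΔP_A = f(L/D)(ρV²/2) = 603.8 Pa.
Pipe B: V = Q/A = 0.0212/0.04412 = 0.4806 m/s; Re = 8542; ε/D = 1.31e-05; Haaland → f = 0.03228; ΔP_B = f(L/D)(ρV²/2) = 288 Pa.
ΔP_A/ΔP_B = 603.8/288 = 2.10.

ΔP_A/ΔP_B ≈ 2.10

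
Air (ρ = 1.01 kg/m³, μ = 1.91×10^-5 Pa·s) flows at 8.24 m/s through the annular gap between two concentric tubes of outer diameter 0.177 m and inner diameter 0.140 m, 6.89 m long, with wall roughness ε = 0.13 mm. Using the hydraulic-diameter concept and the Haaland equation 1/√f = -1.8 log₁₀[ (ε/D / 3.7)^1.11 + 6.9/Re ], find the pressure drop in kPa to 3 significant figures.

Hydraulic diameter D_h = 4A/P = D_o - D_i = 0.177 - 0.14 = 0.037 m.
Re = ρVD_h/μ = 1.01·8.24·0.037/1.91e-05 = 1.612e+04.
ε/D_h = 0.00013/0.037 = 0.00351; Haaland gives 1/√f = -1.8 log₁₀[0.000442+0.000428] = 5.509, so f = 0.03295.
ΔP = f(L/D_h)(ρV²/2) = 0.03295·6.89/0.037·34.29 = 210.4 Pa.
ΔP = 0.210 kPa.

ΔP ≈ 0.210 kPa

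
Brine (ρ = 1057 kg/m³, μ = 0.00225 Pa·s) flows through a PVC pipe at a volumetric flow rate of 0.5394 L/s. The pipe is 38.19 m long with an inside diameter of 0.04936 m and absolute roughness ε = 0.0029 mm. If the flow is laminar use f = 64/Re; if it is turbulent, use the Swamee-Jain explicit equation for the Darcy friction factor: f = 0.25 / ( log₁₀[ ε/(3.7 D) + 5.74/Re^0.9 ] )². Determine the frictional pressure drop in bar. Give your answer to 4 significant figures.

ΔP ≈ 0.01138 bar

Q = 0.5394 L/s = 0.5394/1000 = 0.0005394 m³/s.
Cross-sectional area A = πD²/4 = π(0.04936)²/4 = 0.001914 m²; mean velocity V = Q/A = 0.0005394/0.001914 = 0.2819 m/s.
Reynolds number Re = ρVD/μ = 1057 · 0.2819 · 0.04936 / 0.00225 = 6536.
Re > 4000 → turbulent. Relative roughness ε/D = 2.9e-06/0.04936 = 5.88e-05. Swamee-Jain: f = 0.25/(log₁₀[5.88e-05/3.7 + 5.74/6536^0.9])² = 0.25/(log₁₀[1.59e-05 + 0.00211])² = 0.25/(-2.672)² = 0.03503.
Darcy-Weisbach: ΔP = f(L/D)(ρV²/2) = 0.03503·(38.19/0.04936)·(1057·0.2819²/2) = 0.03503·773.7·41.99 = 1138 Pa.
ΔP = 1138 Pa = 0.01138 bar.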